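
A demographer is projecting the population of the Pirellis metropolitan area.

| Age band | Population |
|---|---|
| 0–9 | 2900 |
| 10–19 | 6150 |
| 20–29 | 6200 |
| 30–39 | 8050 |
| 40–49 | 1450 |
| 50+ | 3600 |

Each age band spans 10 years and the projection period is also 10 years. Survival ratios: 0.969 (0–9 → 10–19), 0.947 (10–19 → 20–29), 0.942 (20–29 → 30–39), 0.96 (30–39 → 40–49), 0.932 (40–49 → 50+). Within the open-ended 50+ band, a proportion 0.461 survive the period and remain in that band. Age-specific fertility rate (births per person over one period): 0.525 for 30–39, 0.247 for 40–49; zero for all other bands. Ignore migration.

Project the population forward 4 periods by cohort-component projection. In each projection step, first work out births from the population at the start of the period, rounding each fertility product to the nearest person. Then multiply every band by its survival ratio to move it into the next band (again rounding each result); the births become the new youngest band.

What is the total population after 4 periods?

— Period 1 —
Births: 8050 * 0.525 = 4226 ; 1450 * 0.247 = 358 — total 4584
10–19: 2900 * 0.969 = 2810
20–29: 6150 * 0.947 = 5824
30–39: 6200 * 0.942 = 5840
40–49: 8050 * 0.96 = 7728
50+: 1450 * 0.932 + 3600 * 0.461 = 1351 + 1660 = 3011
End of period: [4584, 2810, 5824, 5840, 7728, 3011]
— Period 2 —
Births: 5840 * 0.525 = 3066 ; 7728 * 0.247 = 1909 — total 4975
10–19: 4584 * 0.969 = 4442
20–29: 2810 * 0.947 = 2661
30–39: 5824 * 0.942 = 5486
40–49: 5840 * 0.96 = 5606
50+: 7728 * 0.932 + 3011 * 0.461 = 7202 + 1388 = 8590
End of period: [4975, 4442, 2661, 5486, 5606, 8590]
— Period 3 —
Births: 5486 * 0.525 = 2880 ; 5606 * 0.247 = 1385 — total 4265
10–19: 4975 * 0.969 = 4821
20–29: 4442 * 0.947 = 4207
30–39: 2661 * 0.942 = 2507
40–49: 5486 * 0.96 = 5267
50+: 5606 * 0.932 + 8590 * 0.461 = 5225 + 3960 = 9185
End of period: [4265, 4821, 4207, 2507, 5267, 9185]
— Period 4 —
Births: 2507 * 0.525 = 1316 ; 5267 * 0.247 = 1301 — total 2617
10–19: 4265 * 0.969 = 4133
20–29: 4821 * 0.947 = 4565
30–39: 4207 * 0.942 = 3963
40–49: 2507 * 0.96 = 2407
50+: 5267 * 0.932 + 9185 * 0.461 = 4909 + 4234 = 9143
End of period: [2617, 4133, 4565, 3963, 2407, 9143]
Total after period 4: 2617 + 4133 + 4565 + 3963 + 2407 + 9143 = 26828

26828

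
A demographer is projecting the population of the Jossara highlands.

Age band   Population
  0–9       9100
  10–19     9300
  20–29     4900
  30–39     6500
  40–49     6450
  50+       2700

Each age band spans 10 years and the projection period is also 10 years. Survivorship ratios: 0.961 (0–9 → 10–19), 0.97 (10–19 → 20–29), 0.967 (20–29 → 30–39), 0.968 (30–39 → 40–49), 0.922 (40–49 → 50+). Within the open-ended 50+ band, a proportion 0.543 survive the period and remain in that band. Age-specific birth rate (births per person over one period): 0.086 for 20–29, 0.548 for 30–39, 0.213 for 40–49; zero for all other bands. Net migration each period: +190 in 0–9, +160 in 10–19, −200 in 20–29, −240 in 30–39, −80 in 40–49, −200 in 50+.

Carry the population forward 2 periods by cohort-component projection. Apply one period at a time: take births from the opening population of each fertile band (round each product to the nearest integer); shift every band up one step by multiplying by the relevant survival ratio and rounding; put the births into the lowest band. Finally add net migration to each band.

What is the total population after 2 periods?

Period 1:
Births: 4900 × 0.086 = 421  |  6500 × 0.548 = 3562  |  6450 × 0.213 = 1374 → 5357
10–19: 9100 × 0.961 = 8745
20–29: 9300 × 0.97 = 9021
30–39: 4900 × 0.967 = 4738
40–49: 6500 × 0.968 = 6292
50+: 6450 × 0.922 + 2700 × 0.543 = 5947 + 1466 = 7413
Net migration: 0–9 + 190 → 5547; 10–19 + 160 → 8905; 20–29 − 200 → 8821; 30–39 − 240 → 4498; 40–49 − 80 → 6212; 50+ − 200 → 7213
→ [5547, 8905, 8821, 4498, 6212, 7213]
Period 2:
Births: 8821 × 0.086 = 759  |  4498 × 0.548 = 2465  |  6212 × 0.213 = 1323 → 4547
10–19: 5547 × 0.961 = 5331
20–29: 8905 × 0.97 = 8638
30–39: 8821 × 0.967 = 8530
40–49: 4498 × 0.968 = 4354
50+: 6212 × 0.922 + 7213 × 0.543 = 5727 + 3917 = 9644
Net migration: 0–9 + 190 → 4737; 10–19 + 160 → 5491; 20–29 − 200 → 8438; 30–39 − 240 → 8290; 40–49 − 80 → 4274; 50+ − 200 → 9444
→ [4737, 5491, 8438, 8290, 4274, 9444]
Total after period 2: 4737 + 5491 + 8438 + 8290 + 4274 + 9444 = 40674

40674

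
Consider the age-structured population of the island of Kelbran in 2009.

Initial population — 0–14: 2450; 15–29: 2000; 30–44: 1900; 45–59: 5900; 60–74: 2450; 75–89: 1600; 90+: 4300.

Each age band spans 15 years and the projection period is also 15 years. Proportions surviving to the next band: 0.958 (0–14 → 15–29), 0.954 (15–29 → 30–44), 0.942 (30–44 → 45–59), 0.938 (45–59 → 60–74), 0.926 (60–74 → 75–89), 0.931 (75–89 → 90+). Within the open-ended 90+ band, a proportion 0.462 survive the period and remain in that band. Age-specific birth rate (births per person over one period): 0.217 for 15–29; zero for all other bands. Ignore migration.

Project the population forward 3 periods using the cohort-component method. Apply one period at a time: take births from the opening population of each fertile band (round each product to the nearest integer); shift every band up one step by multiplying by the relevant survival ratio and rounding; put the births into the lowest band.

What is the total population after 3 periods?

12813

After projecting period 1:
Births: 2000 × 0.217 = 434
15–29: 2450 × 0.958 = 2347
30–44: 2000 × 0.954 = 1908
45–59: 1900 × 0.942 = 1790
60–74: 5900 × 0.938 = 5534
75–89: 2450 × 0.926 = 2269
90+: 1600 × 0.931 + 4300 × 0.462 = 1490 + 1987 = 3477
→ [434, 2347, 1908, 1790, 5534, 2269, 3477]
After projecting period 2:
Births: 2347 × 0.217 = 509
15–29: 434 × 0.958 = 416
30–44: 2347 × 0.954 = 2239
45–59: 1908 × 0.942 = 1797
60–74: 1790 × 0.938 = 1679
75–89: 5534 × 0.926 = 5124
90+: 2269 × 0.931 + 3477 × 0.462 = 2112 + 1606 = 3718
→ [509, 416, 2239, 1797, 1679, 5124, 3718]
After projecting period 3:
Births: 416 × 0.217 = 90
15–29: 509 × 0.958 = 488
30–44: 416 × 0.954 = 397
45–59: 2239 × 0.942 = 2109
60–74: 1797 × 0.938 = 1686
75–89: 1679 × 0.926 = 1555
90+: 5124 × 0.931 + 3718 × 0.462 = 4770 + 1718 = 6488
→ [90, 488, 397, 2109, 1686, 1555, 6488]
Total after period 3: 90 + 488 + 397 + 2109 + 1686 + 1555 + 6488 = 12813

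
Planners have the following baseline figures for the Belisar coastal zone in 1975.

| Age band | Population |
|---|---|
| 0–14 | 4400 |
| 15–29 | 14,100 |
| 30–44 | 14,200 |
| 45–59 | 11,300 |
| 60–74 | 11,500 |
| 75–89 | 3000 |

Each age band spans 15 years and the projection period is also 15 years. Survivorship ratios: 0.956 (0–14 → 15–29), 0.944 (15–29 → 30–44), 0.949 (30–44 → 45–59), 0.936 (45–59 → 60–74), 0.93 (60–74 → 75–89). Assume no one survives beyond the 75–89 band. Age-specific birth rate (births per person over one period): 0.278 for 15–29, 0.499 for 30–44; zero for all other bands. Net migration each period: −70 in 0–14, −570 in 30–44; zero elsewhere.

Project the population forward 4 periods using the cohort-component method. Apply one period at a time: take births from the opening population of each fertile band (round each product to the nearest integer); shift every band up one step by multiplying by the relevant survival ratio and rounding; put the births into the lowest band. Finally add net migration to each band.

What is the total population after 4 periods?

39416

Let band 1 be 0–14 through band 6 = 75–89.
[period 1]
Births: 14100 × 0.278 = 3920  |  14200 × 0.499 = 7086 — total 11006
Band 2: 4400 × 0.956 = 4206
Band 3: 14100 × 0.944 = 13310
Band 4: 14200 × 0.949 = 13476
Band 5: 11300 × 0.936 = 10577
Band 6: 11500 × 0.93 = 10695
Net migration: Band 1 − 70 → 10936; Band 3 − 570 → 12740
Population now: 0–14=10936, 15–29=4206, 30–44=12740, 45–59=13476, 60–74=10577, 75–89=10695
[period 2]
Births: 4206 × 0.278 = 1169  |  12740 × 0.499 = 6357 — total 7526
Band 2: 10936 × 0.956 = 10455
Band 3: 4206 × 0.944 = 3970
Band 4: 12740 × 0.949 = 12090
Band 5: 13476 × 0.936 = 12614
Band 6: 10577 × 0.93 = 9837
Net migration: Band 1 − 70 → 7456; Band 3 − 570 → 3400
Population now: 0–14=7456, 15–29=10455, 30–44=3400, 45–59=12090, 60–74=12614, 75–89=9837
[period 3]
Births: 10455 × 0.278 = 2906  |  3400 × 0.499 = 1697 — total 4603
Band 2: 7456 × 0.956 = 7128
Band 3: 10455 × 0.944 = 9870
Band 4: 3400 × 0.949 = 3227
Band 5: 12090 × 0.936 = 11316
Band 6: 12614 × 0.93 = 11731
Net migration: Band 1 − 70 → 4533; Band 3 − 570 → 9300
Population now: 0–14=4533, 15–29=7128, 30–44=9300, 45–59=3227, 60–74=11316, 75–89=11731
[period 4]
Births: 7128 × 0.278 = 1982  |  9300 × 0.499 = 4641 — total 6623
Band 2: 4533 × 0.956 = 4334
Band 3: 7128 × 0.944 = 6729
Band 4: 9300 × 0.949 = 8826
Band 5: 3227 × 0.936 = 3020
Band 6: 11316 × 0.93 = 10524
Net migration: Band 1 − 70 → 6553; Band 3 − 570 → 6159
Population now: 0–14=6553, 15–29=4334, 30–44=6159, 45–59=8826, 60–74=3020, 75–89=10524
Total after period 4: 6553 + 4334 + 6159 + 8826 + 3020 + 10524 = 39416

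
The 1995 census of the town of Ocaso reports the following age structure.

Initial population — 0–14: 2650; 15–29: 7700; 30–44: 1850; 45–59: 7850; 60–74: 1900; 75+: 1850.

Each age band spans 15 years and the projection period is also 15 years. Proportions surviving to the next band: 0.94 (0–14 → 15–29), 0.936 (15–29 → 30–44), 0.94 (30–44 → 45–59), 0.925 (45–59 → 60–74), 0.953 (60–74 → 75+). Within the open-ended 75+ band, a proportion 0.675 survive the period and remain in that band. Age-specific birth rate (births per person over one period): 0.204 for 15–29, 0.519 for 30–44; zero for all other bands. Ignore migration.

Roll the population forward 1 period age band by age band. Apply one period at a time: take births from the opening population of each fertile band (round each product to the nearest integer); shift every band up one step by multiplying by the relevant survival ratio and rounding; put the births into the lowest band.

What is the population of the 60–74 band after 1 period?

[period 1]
Births: 7700 × 0.204 = 1571 ; 1850 × 0.519 = 960 ⇒ total 2531
15–29: 2650 × 0.94 = 2491
30–44: 7700 × 0.936 = 7207
45–59: 1850 × 0.94 = 1739
60–74: 7850 × 0.925 = 7261
75+: 1900 × 0.953 + 1850 × 0.675 = 1811 + 1249 = 3060
→ [2531, 2491, 7207, 1739, 7261, 3060]

7261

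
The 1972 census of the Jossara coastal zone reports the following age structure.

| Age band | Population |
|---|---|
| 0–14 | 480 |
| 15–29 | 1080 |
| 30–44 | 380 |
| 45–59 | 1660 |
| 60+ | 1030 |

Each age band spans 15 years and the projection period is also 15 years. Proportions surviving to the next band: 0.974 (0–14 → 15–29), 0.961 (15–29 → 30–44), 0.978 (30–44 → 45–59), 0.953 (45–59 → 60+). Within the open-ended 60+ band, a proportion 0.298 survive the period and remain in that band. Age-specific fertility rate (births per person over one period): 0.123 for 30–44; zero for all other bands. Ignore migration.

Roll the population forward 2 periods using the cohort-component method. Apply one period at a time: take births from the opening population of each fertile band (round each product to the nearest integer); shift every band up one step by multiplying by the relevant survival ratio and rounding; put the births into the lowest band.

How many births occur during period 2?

128

(Groups numbered youngest = 1 to oldest = 5.)
After projecting period 1:
Births: 380 × 0.123 = 47
Group 2: 480 × 0.974 = 468
Group 3: 1080 × 0.961 = 1038
Group 4: 380 × 0.978 = 372
Group 5: 1660 × 0.953 + 1030 × 0.298 = 1582 + 307 = 1889
End of period: [47, 468, 1038, 372, 1889]
After projecting period 2:
Births: 1038 × 0.123 = 128
Group 2: 47 × 0.974 = 46
Group 3: 468 × 0.961 = 450
Group 4: 1038 × 0.978 = 1015
Group 5: 372 × 0.953 + 1889 × 0.298 = 355 + 563 = 918
End of period: [128, 46, 450, 1015, 918]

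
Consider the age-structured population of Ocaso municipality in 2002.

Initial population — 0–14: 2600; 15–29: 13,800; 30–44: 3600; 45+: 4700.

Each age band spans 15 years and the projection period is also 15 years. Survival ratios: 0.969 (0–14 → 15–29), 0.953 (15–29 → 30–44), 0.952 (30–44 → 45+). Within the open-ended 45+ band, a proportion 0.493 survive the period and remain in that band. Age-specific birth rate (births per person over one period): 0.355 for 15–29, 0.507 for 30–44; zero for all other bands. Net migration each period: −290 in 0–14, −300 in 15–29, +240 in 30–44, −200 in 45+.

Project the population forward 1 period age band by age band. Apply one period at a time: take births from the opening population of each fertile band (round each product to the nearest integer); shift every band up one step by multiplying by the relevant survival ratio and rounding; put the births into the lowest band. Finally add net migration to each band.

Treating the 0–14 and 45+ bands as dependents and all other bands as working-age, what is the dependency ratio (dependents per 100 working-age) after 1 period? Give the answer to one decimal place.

Period 1:
Births: 13800 × 0.355 = 4899 ; 3600 × 0.507 = 1825 ⇒ total 6724
15–29: 2600 × 0.969 = 2519
30–44: 13800 × 0.953 = 13151
45+: 3600 × 0.952 + 4700 × 0.493 = 3427 + 2317 = 5744
Net migration: 0–14 − 290 → 6434; 15–29 − 300 → 2219; 30–44 + 240 → 13391; 45+ − 200 → 5544
Giving 6434 / 2219 / 13391 / 5544.
Dependents (band 0–14 + band 45+) = 6434 + 5544 = 11978; working-age = 15610; ratio = 11978/15610 × 100 = 76.7

76.7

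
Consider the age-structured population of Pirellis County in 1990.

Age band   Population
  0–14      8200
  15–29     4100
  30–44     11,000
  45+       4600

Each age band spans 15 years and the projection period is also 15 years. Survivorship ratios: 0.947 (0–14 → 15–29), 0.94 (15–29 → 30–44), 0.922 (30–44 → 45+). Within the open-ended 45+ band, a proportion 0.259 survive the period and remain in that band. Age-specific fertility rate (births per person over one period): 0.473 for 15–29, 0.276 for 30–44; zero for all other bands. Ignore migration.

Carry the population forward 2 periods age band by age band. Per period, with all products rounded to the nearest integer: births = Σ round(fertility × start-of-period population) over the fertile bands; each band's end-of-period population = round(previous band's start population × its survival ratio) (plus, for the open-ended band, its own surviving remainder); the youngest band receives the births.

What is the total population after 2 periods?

After projecting period 1:
Births: 4100 × 0.473 = 1939  |  11000 × 0.276 = 3036 → 4975
15–29: 8200 × 0.947 = 7765
30–44: 4100 × 0.94 = 3854
45+: 11000 × 0.922 + 4600 × 0.259 = 10142 + 1191 = 11333
End of period: [4975, 7765, 3854, 11333]
After projecting period 2:
Births: 7765 × 0.473 = 3673  |  3854 × 0.276 = 1064 → 4737
15–29: 4975 × 0.947 = 4711
30–44: 7765 × 0.94 = 7299
45+: 3854 × 0.922 + 11333 × 0.259 = 3553 + 2935 = 6488
End of period: [4737, 4711, 7299, 6488]
Total after period 2: 4737 + 4711 + 7299 + 6488 = 23235

23235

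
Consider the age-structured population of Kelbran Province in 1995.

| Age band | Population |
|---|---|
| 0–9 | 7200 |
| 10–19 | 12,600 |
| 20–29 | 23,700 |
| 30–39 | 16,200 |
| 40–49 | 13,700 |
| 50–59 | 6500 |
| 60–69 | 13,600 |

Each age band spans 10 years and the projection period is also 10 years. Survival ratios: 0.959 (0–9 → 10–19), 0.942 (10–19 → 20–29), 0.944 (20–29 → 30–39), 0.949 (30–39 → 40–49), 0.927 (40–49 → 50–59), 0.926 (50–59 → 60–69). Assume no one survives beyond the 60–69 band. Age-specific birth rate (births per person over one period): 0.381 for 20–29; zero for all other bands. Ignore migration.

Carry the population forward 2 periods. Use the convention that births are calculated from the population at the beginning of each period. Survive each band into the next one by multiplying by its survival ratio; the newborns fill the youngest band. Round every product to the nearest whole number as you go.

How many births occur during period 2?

4522

(Bands numbered youngest = 1 to oldest = 7.)
After projecting period 1:
Births: 23700 × 0.381 = 9030
Band 2: 7200 × 0.959 = 6905
Band 3: 12600 × 0.942 = 11869
Band 4: 23700 × 0.944 = 22373
Band 5: 16200 × 0.949 = 15374
Band 6: 13700 × 0.927 = 12700
Band 7: 6500 × 0.926 = 6019
Population now: 0–9=9030, 10–19=6905, 20–29=11869, 30–39=22373, 40–49=15374, 50–59=12700, 60–69=6019
After projecting period 2:
Births: 11869 × 0.381 = 4522
Band 2: 9030 × 0.959 = 8660
Band 3: 6905 × 0.942 = 6505
Band 4: 11869 × 0.944 = 11204
Band 5: 22373 × 0.949 = 21232
Band 6: 15374 × 0.927 = 14252
Band 7: 12700 × 0.926 = 11760
Population now: 0–9=4522, 10–19=8660, 20–29=6505, 30–39=11204, 40–49=21232, 50–59=14252, 60–69=11760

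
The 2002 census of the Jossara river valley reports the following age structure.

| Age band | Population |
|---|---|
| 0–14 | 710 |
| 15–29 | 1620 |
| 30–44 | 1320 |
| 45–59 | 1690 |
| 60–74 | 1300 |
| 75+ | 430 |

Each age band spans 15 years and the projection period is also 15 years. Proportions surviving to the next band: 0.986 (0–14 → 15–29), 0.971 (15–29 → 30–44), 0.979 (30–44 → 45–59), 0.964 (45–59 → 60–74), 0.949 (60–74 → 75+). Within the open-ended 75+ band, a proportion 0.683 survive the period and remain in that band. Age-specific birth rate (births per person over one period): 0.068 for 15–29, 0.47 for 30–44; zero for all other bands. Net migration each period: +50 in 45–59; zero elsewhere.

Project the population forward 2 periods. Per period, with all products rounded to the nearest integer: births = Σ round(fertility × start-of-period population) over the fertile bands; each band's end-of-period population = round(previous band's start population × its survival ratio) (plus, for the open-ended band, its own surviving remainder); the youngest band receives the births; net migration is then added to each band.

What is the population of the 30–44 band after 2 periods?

(Bands numbered youngest = 1 to oldest = 6.)
Period 1.
Births: 1620 × 0.068 = 110, 1320 × 0.47 = 620 ⇒ total 730
Band 2: 710 × 0.986 = 700
Band 3: 1620 × 0.971 = 1573
Band 4: 1320 × 0.979 = 1292
Band 5: 1690 × 0.964 = 1629
Band 6: 1300 × 0.949 + 430 × 0.683 = 1234 + 294 = 1528
Net migration: Band 4 + 50 → 1342
End of period: [730, 700, 1573, 1342, 1629, 1528]
Period 2.
Births: 700 × 0.068 = 48, 1573 × 0.47 = 739 ⇒ total 787
Band 2: 730 × 0.986 = 720
Band 3: 700 × 0.971 = 680
Band 4: 1573 × 0.979 = 1540
Band 5: 1342 × 0.964 = 1294
Band 6: 1629 × 0.949 + 1528 × 0.683 = 1546 + 1044 = 2590
Net migration: Band 4 + 50 → 1590
End of period: [787, 720, 680, 1590, 1294, 2590]

680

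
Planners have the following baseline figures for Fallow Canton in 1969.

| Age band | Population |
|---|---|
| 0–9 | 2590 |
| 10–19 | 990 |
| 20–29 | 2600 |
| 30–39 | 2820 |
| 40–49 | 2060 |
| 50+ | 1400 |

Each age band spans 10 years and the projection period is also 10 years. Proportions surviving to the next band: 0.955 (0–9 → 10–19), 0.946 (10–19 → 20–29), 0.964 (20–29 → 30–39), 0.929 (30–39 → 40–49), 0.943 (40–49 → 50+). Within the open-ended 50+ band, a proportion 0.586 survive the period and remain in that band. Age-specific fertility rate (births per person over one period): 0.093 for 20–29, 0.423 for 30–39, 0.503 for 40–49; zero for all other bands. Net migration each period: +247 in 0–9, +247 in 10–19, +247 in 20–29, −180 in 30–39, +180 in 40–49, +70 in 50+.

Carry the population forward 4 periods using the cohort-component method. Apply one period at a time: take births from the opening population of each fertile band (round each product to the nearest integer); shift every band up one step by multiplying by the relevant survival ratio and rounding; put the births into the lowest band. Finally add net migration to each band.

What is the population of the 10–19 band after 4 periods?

Call the groups 1 to 6, youngest first.
After projecting period 1:
Births: 2600 × 0.093 = 242 ; 2820 × 0.423 = 1193 ; 2060 × 0.503 = 1036 → total 2471
Group 2: 2590 × 0.955 = 2473
Group 3: 990 × 0.946 = 937
Group 4: 2600 × 0.964 = 2506
Group 5: 2820 × 0.929 = 2620
Group 6: 2060 × 0.943 + 1400 × 0.586 = 1943 + 820 = 2763
Net migration: Group 1 + 247 → 2718; Group 2 + 247 → 2720; Group 3 + 247 → 1184; Group 4 − 180 → 2326; Group 5 + 180 → 2800; Group 6 + 70 → 2833
Giving 2718 / 2720 / 1184 / 2326 / 2800 / 2833.
After projecting period 2:
Births: 1184 × 0.093 = 110 ; 2326 × 0.423 = 984 ; 2800 × 0.503 = 1408 → total 2502
Group 2: 2718 × 0.955 = 2596
Group 3: 2720 × 0.946 = 2573
Group 4: 1184 × 0.964 = 1141
Group 5: 2326 × 0.929 = 2161
Group 6: 2800 × 0.943 + 2833 × 0.586 = 2640 + 1660 = 4300
Net migration: Group 1 + 247 → 2749; Group 2 + 247 → 2843; Group 3 + 247 → 2820; Group 4 − 180 → 961; Group 5 + 180 → 2341; Group 6 + 70 → 4370
Giving 2749 / 2843 / 2820 / 961 / 2341 / 4370.
After projecting period 3:
Births: 2820 × 0.093 = 262 ; 961 × 0.423 = 407 ; 2341 × 0.503 = 1178 → total 1847
Group 2: 2749 × 0.955 = 2625
Group 3: 2843 × 0.946 = 2689
Group 4: 2820 × 0.964 = 2718
Group 5: 961 × 0.929 = 893
Group 6: 2341 × 0.943 + 4370 × 0.586 = 2208 + 2561 = 4769
Net migration: Group 1 + 247 → 2094; Group 2 + 247 → 2872; Group 3 + 247 → 2936; Group 4 − 180 → 2538; Group 5 + 180 → 1073; Group 6 + 70 → 4839
Giving 2094 / 2872 / 2936 / 2538 / 1073 / 4839.
After projecting period 4:
Births: 2936 × 0.093 = 273 ; 2538 × 0.423 = 1074 ; 1073 × 0.503 = 540 → total 1887
Group 2: 2094 × 0.955 = 2000
Group 3: 2872 × 0.946 = 2717
Group 4: 2936 × 0.964 = 2830
Group 5: 2538 × 0.929 = 2358
Group 6: 1073 × 0.943 + 4839 × 0.586 = 1012 + 2836 = 3848
Net migration: Group 1 + 247 → 2134; Group 2 + 247 → 2247; Group 3 + 247 → 2964; Group 4 − 180 → 2650; Group 5 + 180 → 2538; Group 6 + 70 → 3918
Giving 2134 / 2247 / 2964 / 2650 / 2538 / 3918.

2247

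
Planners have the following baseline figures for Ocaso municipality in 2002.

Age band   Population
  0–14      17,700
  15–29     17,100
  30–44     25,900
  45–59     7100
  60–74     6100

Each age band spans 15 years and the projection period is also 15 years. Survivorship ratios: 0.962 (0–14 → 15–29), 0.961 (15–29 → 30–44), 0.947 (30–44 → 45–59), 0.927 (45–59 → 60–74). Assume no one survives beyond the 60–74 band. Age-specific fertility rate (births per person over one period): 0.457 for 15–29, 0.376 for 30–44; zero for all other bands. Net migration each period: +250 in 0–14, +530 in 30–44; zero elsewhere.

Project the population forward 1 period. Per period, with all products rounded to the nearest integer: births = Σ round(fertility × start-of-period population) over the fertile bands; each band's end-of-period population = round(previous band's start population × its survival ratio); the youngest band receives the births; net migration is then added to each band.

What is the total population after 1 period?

82902

Period 1:
Births: 17100 × 0.457 = 7815, 25900 × 0.376 = 9738 → total 17553
15–29: 17700 × 0.962 = 17027
30–44: 17100 × 0.961 = 16433
45–59: 25900 × 0.947 = 24527
60–74: 7100 × 0.927 = 6582
Net migration: 0–14 + 250 → 17803; 30–44 + 530 → 16963
Population now: 0–14=17803, 15–29=17027, 30–44=16963, 45–59=24527, 60–74=6582
Total after period 1: 17803 + 17027 + 16963 + 24527 + 6582 = 82902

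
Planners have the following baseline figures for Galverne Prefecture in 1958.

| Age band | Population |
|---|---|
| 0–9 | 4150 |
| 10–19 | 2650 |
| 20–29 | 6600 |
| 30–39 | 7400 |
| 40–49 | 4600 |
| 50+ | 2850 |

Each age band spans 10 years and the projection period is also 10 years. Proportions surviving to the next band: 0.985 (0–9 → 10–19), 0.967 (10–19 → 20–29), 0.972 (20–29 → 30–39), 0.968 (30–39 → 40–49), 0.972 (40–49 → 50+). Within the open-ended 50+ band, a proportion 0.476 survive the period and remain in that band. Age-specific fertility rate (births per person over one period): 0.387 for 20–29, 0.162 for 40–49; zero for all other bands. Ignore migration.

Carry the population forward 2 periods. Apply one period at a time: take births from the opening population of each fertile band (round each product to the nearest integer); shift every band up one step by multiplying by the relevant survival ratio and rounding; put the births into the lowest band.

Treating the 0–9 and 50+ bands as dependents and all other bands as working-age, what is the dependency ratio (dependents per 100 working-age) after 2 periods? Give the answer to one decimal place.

74.7

Let group 1 be 0–9 through group 6 = 50+.
[period 1]
Births: 6600 × 0.387 = 2554  |  4600 × 0.162 = 745 → 3299
Group 2: 4150 × 0.985 = 4088
Group 3: 2650 × 0.967 = 2563
Group 4: 6600 × 0.972 = 6415
Group 5: 7400 × 0.968 = 7163
Group 6: 4600 × 0.972 + 2850 × 0.476 = 4471 + 1357 = 5828
Giving 3299 / 4088 / 2563 / 6415 / 7163 / 5828.
[period 2]
Births: 2563 × 0.387 = 992  |  7163 × 0.162 = 1160 → 2152
Group 2: 3299 × 0.985 = 3250
Group 3: 4088 × 0.967 = 3953
Group 4: 2563 × 0.972 = 2491
Group 5: 6415 × 0.968 = 6210
Group 6: 7163 × 0.972 + 5828 × 0.476 = 6962 + 2774 = 9736
Giving 2152 / 3250 / 3953 / 2491 / 6210 / 9736.
Dependents (band 0–9 + band 50+) = 2152 + 9736 = 11888; working-age = 15904; ratio = 11888/15904 × 100 = 74.7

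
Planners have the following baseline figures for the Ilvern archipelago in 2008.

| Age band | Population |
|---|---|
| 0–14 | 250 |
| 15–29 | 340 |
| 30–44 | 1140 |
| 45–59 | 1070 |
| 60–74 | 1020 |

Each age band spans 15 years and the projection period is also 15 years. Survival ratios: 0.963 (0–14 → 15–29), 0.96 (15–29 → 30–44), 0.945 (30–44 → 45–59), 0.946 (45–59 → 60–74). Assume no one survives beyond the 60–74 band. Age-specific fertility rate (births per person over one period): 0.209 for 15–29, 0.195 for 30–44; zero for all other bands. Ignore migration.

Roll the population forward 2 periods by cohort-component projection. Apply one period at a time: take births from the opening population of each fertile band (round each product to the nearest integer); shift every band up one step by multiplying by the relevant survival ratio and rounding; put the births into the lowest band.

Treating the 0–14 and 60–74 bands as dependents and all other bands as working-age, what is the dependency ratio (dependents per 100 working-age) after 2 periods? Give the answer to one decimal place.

— Period 1 —
Births: 340 × 0.209 = 71, 1140 × 0.195 = 222 → 293
15–29: 250 × 0.963 = 241
30–44: 340 × 0.96 = 326
45–59: 1140 × 0.945 = 1077
60–74: 1070 × 0.946 = 1012
→ [293, 241, 326, 1077, 1012]
— Period 2 —
Births: 241 × 0.209 = 50, 326 × 0.195 = 64 → 114
15–29: 293 × 0.963 = 282
30–44: 241 × 0.96 = 231
45–59: 326 × 0.945 = 308
60–74: 1077 × 0.946 = 1019
→ [114, 282, 231, 308, 1019]
Dependents (band 0–14 + band 60–74) = 114 + 1019 = 1133; working-age = 821; ratio = 1133/821 × 100 = 138.0

138.0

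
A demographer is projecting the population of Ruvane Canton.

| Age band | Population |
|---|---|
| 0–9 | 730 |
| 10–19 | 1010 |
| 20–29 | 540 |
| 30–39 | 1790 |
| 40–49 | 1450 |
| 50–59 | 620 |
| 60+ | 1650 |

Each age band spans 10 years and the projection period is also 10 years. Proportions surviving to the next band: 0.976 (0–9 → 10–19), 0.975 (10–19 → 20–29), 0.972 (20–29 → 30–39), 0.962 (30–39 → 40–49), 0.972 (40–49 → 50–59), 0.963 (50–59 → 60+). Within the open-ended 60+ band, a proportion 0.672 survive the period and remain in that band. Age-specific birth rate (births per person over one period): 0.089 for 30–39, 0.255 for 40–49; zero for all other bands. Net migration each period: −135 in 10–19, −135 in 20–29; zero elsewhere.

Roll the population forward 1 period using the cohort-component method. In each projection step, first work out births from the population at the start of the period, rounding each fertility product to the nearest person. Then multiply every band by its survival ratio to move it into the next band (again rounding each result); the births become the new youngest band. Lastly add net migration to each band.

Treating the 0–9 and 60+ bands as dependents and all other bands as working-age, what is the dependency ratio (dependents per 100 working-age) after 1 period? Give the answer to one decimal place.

— Period 1 —
Births: 1790 * 0.089 = 159  |  1450 * 0.255 = 370 — total 529
10–19: 730 * 0.976 = 712
20–29: 1010 * 0.975 = 985
30–39: 540 * 0.972 = 525
40–49: 1790 * 0.962 = 1722
50–59: 1450 * 0.972 = 1409
60+: 620 * 0.963 + 1650 * 0.672 = 597 + 1109 = 1706
Net migration: 10–19 − 135 → 577; 20–29 − 135 → 850
Population now: 0–9=529, 10–19=577, 20–29=850, 30–39=525, 40–49=1722, 50–59=1409, 60+=1706
Dependents (band 0–9 + band 60+) = 529 + 1706 = 2235; working-age = 5083; ratio = 2235/5083 × 100 = 44.0

44.0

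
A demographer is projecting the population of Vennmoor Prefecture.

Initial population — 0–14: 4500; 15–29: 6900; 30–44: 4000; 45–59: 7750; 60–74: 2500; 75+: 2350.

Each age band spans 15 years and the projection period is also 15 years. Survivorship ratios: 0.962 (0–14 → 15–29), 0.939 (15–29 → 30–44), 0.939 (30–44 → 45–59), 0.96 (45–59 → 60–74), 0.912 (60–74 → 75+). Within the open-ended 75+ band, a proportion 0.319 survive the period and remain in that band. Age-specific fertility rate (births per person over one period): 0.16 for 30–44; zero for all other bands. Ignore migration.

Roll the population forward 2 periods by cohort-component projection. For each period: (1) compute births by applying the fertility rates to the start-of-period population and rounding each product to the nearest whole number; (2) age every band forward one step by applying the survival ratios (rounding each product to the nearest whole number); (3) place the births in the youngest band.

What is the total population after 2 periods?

— Period 1 —
Births: 4000 * 0.16 = 640
15–29: 4500 * 0.962 = 4329
30–44: 6900 * 0.939 = 6479
45–59: 4000 * 0.939 = 3756
60–74: 7750 * 0.96 = 7440
75+: 2500 * 0.912 + 2350 * 0.319 = 2280 + 750 = 3030
Giving 640 / 4329 / 6479 / 3756 / 7440 / 3030.
— Period 2 —
Births: 6479 * 0.16 = 1037
15–29: 640 * 0.962 = 616
30–44: 4329 * 0.939 = 4065
45–59: 6479 * 0.939 = 6084
60–74: 3756 * 0.96 = 3606
75+: 7440 * 0.912 + 3030 * 0.319 = 6785 + 967 = 7752
Giving 1037 / 616 / 4065 / 6084 / 3606 / 7752.
Total after period 2: 1037 + 616 + 4065 + 6084 + 3606 + 7752 = 23160

23160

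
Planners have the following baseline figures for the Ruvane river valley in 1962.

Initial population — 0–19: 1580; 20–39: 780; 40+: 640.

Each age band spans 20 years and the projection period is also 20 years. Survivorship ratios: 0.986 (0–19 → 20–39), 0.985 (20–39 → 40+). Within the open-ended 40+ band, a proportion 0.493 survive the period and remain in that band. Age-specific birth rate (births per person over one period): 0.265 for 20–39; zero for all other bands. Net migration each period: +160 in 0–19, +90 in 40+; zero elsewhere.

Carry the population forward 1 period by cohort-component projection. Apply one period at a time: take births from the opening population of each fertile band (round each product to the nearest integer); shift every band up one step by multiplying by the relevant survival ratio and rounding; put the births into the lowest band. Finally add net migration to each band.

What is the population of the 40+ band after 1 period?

[period 1]
Births: 780 × 0.265 = 207
20–39: 1580 × 0.986 = 1558
40+: 780 × 0.985 + 640 × 0.493 = 768 + 316 = 1084
Net migration: 0–19 + 160 → 367; 40+ + 90 → 1174
Population now: 0–19=367, 20–39=1558, 40+=1174

1174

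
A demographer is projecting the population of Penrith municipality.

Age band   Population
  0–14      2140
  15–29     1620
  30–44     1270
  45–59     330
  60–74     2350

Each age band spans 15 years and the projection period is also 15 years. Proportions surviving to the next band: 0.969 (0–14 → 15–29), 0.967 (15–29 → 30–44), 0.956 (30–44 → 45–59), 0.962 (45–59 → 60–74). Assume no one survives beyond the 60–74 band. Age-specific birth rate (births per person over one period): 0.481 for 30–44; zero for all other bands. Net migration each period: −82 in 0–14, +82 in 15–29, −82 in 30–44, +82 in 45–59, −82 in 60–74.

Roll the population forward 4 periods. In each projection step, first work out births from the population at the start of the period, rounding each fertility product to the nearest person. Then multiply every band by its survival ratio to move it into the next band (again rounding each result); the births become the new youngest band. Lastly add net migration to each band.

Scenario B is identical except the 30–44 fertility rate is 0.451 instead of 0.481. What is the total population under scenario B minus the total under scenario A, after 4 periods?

[period 1]
Births: 1270 × 0.481 = 611
15–29: 2140 × 0.969 = 2074
30–44: 1620 × 0.967 = 1567
45–59: 1270 × 0.956 = 1214
60–74: 330 × 0.962 = 317
Net migration: 0–14 − 82 → 529; 15–29 + 82 → 2156; 30–44 − 82 → 1485; 45–59 + 82 → 1296; 60–74 − 82 → 235
End of period: [529, 2156, 1485, 1296, 235]
[period 2]
Births: 1485 × 0.481 = 714
15–29: 529 × 0.969 = 513
30–44: 2156 × 0.967 = 2085
45–59: 1485 × 0.956 = 1420
60–74: 1296 × 0.962 = 1247
Net migration: 0–14 − 82 → 632; 15–29 + 82 → 595; 30–44 − 82 → 2003; 45–59 + 82 → 1502; 60–74 − 82 → 1165
End of period: [632, 595, 2003, 1502, 1165]
[period 3]
Births: 2003 × 0.481 = 963
15–29: 632 × 0.969 = 612
30–44: 595 × 0.967 = 575
45–59: 2003 × 0.956 = 1915
60–74: 1502 × 0.962 = 1445
Net migration: 0–14 − 82 → 881; 15–29 + 82 → 694; 30–44 − 82 → 493; 45–59 + 82 → 1997; 60–74 − 82 → 1363
End of period: [881, 694, 493, 1997, 1363]
[period 4]
Births: 493 × 0.481 = 237
15–29: 881 × 0.969 = 854
30–44: 694 × 0.967 = 671
45–59: 493 × 0.956 = 471
60–74: 1997 × 0.962 = 1921
Net migration: 0–14 − 82 → 155; 15–29 + 82 → 936; 30–44 − 82 → 589; 45–59 + 82 → 553; 60–74 − 82 → 1839
End of period: [155, 936, 589, 553, 1839]
Scenario A total after 4 periods: 4072
Scenario B projection —
[period 1]
Births: 1270 × 0.451 = 573
15–29: 2140 × 0.969 = 2074
30–44: 1620 × 0.967 = 1567
45–59: 1270 × 0.956 = 1214
60–74: 330 × 0.962 = 317
Net migration: 0–14 − 82 → 491; 15–29 + 82 → 2156; 30–44 − 82 → 1485; 45–59 + 82 → 1296; 60–74 − 82 → 235
End of period: [491, 2156, 1485, 1296, 235]
[period 2]
Births: 1485 × 0.451 = 670
15–29: 491 × 0.969 = 476
30–44: 2156 × 0.967 = 2085
45–59: 1485 × 0.956 = 1420
60–74: 1296 × 0.962 = 1247
Net migration: 0–14 − 82 → 588; 15–29 + 82 → 558; 30–44 − 82 → 2003; 45–59 + 82 → 1502; 60–74 − 82 → 1165
End of period: [588, 558, 2003, 1502, 1165]
[period 3]
Births: 2003 × 0.451 = 903
15–29: 588 × 0.969 = 570
30–44: 558 × 0.967 = 540
45–59: 2003 × 0.956 = 1915
60–74: 1502 × 0.962 = 1445
Net migration: 0–14 − 82 → 821; 15–29 + 82 → 652; 30–44 − 82 → 458; 45–59 + 82 → 1997; 60–74 − 82 → 1363
End of period: [821, 652, 458, 1997, 1363]
[period 4]
Births: 458 × 0.451 = 207
15–29: 821 × 0.969 = 796
30–44: 652 × 0.967 = 630
45–59: 458 × 0.956 = 438
60–74: 1997 × 0.962 = 1921
Net migration: 0–14 − 82 → 125; 15–29 + 82 → 878; 30–44 − 82 → 548; 45–59 + 82 → 520; 60–74 − 82 → 1839
End of period: [125, 878, 548, 520, 1839]
Scenario B total after 4 periods: 3910
Difference B − A = 3910 − 4072 = -162

-162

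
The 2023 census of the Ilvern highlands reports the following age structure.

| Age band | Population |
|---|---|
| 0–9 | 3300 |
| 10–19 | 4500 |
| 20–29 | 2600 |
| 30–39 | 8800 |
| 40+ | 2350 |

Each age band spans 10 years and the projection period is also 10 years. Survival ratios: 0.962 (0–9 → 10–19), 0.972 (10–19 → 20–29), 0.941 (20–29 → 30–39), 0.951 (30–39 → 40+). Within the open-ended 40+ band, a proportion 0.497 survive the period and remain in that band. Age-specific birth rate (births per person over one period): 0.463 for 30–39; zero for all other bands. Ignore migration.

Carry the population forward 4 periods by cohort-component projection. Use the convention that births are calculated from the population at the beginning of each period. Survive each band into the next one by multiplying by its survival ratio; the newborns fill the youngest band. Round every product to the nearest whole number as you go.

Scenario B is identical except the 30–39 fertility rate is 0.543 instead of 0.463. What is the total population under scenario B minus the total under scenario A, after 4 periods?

1350

Let group 1 be 0–9 through group 5 = 40+.
Period 1:
Births: 8800 * 0.463 = 4074
Group 2: 3300 * 0.962 = 3175
Group 3: 4500 * 0.972 = 4374
Group 4: 2600 * 0.941 = 2447
Group 5: 8800 * 0.951 + 2350 * 0.497 = 8369 + 1168 = 9537
→ [4074, 3175, 4374, 2447, 9537]
Period 2:
Births: 2447 * 0.463 = 1133
Group 2: 4074 * 0.962 = 3919
Group 3: 3175 * 0.972 = 3086
Group 4: 4374 * 0.941 = 4116
Group 5: 2447 * 0.951 + 9537 * 0.497 = 2327 + 4740 = 7067
→ [1133, 3919, 3086, 4116, 7067]
Period 3:
Births: 4116 * 0.463 = 1906
Group 2: 1133 * 0.962 = 1090
Group 3: 3919 * 0.972 = 3809
Group 4: 3086 * 0.941 = 2904
Group 5: 4116 * 0.951 + 7067 * 0.497 = 3914 + 3512 = 7426
→ [1906, 1090, 3809, 2904, 7426]
Period 4:
Births: 2904 * 0.463 = 1345
Group 2: 1906 * 0.962 = 1834
Group 3: 1090 * 0.972 = 1059
Group 4: 3809 * 0.941 = 3584
Group 5: 2904 * 0.951 + 7426 * 0.497 = 2762 + 3691 = 6453
→ [1345, 1834, 1059, 3584, 6453]
Scenario A total after 4 periods: 14275
Scenario B projection —
Period 1:
Births: 8800 * 0.543 = 4778
Group 2: 3300 * 0.962 = 3175
Group 3: 4500 * 0.972 = 4374
Group 4: 2600 * 0.941 = 2447
Group 5: 8800 * 0.951 + 2350 * 0.497 = 8369 + 1168 = 9537
→ [4778, 3175, 4374, 2447, 9537]
Period 2:
Births: 2447 * 0.543 = 1329
Group 2: 4778 * 0.962 = 4596
Group 3: 3175 * 0.972 = 3086
Group 4: 4374 * 0.941 = 4116
Group 5: 2447 * 0.951 + 9537 * 0.497 = 2327 + 4740 = 7067
→ [1329, 4596, 3086, 4116, 7067]
Period 3:
Births: 4116 * 0.543 = 2235
Group 2: 1329 * 0.962 = 1278
Group 3: 4596 * 0.972 = 4467
Group 4: 3086 * 0.941 = 2904
Group 5: 4116 * 0.951 + 7067 * 0.497 = 3914 + 3512 = 7426
→ [2235, 1278, 4467, 2904, 7426]
Period 4:
Births: 2904 * 0.543 = 1577
Group 2: 2235 * 0.962 = 2150
Group 3: 1278 * 0.972 = 1242
Group 4: 4467 * 0.941 = 4203
Group 5: 2904 * 0.951 + 7426 * 0.497 = 2762 + 3691 = 6453
→ [1577, 2150, 1242, 4203, 6453]
Scenario B total after 4 periods: 15625
Difference B − A = 15625 − 14275 = 1350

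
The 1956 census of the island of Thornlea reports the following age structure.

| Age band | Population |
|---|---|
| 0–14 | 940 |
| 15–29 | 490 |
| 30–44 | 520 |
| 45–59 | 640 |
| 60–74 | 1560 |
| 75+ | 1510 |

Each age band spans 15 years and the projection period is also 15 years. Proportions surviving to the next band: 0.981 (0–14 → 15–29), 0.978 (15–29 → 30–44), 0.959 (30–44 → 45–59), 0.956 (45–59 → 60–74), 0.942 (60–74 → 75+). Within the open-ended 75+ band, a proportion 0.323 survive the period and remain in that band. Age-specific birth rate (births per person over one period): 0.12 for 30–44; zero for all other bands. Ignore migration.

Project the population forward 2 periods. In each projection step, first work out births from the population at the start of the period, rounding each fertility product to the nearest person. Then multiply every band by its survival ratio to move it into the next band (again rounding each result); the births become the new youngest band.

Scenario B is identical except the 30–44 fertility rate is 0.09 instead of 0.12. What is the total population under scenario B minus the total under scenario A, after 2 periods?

[period 1]
Births: 520 * 0.12 = 62
15–29: 940 * 0.981 = 922
30–44: 490 * 0.978 = 479
45–59: 520 * 0.959 = 499
60–74: 640 * 0.956 = 612
75+: 1560 * 0.942 + 1510 * 0.323 = 1470 + 488 = 1958
Population now: 0–14=62, 15–29=922, 30–44=479, 45–59=499, 60–74=612, 75+=1958
[period 2]
Births: 479 * 0.12 = 57
15–29: 62 * 0.981 = 61
30–44: 922 * 0.978 = 902
45–59: 479 * 0.959 = 459
60–74: 499 * 0.956 = 477
75+: 612 * 0.942 + 1958 * 0.323 = 577 + 632 = 1209
Population now: 0–14=57, 15–29=61, 30–44=902, 45–59=459, 60–74=477, 75+=1209
Scenario A total after 2 periods: 3165
Scenario B projection —
[period 1]
Births: 520 * 0.09 = 47
15–29: 940 * 0.981 = 922
30–44: 490 * 0.978 = 479
45–59: 520 * 0.959 = 499
60–74: 640 * 0.956 = 612
75+: 1560 * 0.942 + 1510 * 0.323 = 1470 + 488 = 1958
Population now: 0–14=47, 15–29=922, 30–44=479, 45–59=499, 60–74=612, 75+=1958
[period 2]
Births: 479 * 0.09 = 43
15–29: 47 * 0.981 = 46
30–44: 922 * 0.978 = 902
45–59: 479 * 0.959 = 459
60–74: 499 * 0.956 = 477
75+: 612 * 0.942 + 1958 * 0.323 = 577 + 632 = 1209
Population now: 0–14=43, 15–29=46, 30–44=902, 45–59=459, 60–74=477, 75+=1209
Scenario B total after 2 periods: 3136
Difference B − A = 3136 − 3165 = -29

-29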